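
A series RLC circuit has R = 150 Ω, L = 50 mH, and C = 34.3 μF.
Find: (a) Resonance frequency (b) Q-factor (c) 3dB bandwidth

Step 1 — Resonance condition Im(Z)=0 gives ω₀ = 1/√(LC).
Step 2 — ω₀ = 1/√(0.05·3.43e-05) = 763.6 rad/s.
Step 3 — f₀ = ω₀/(2π) = 121.5 Hz.
Step 4 — Series Q: Q = ω₀L/R = 763.6·0.05/150 = 0.2545.
Step 5 — 3dB bandwidth: Δω = ω₀/Q = 3000 rad/s; BW = Δω/(2π) = 477.5 Hz.

(a) f₀ = 121.5 Hz  (b) Q = 0.2545  (c) BW = 477.5 Hz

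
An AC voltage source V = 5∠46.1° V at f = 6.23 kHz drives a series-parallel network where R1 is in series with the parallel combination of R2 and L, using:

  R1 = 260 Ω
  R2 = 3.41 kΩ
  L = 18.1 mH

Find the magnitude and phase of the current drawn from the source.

Step 1 — Angular frequency: ω = 2π·f = 2π·6230 = 3.914e+04 rad/s.
Step 2 — Component impedances:
  R1: Z = R = 260 Ω
  R2: Z = R = 3410 Ω
  L: Z = jωL = j·3.914e+04·0.0181 = 0 + j708.5 Ω
Step 3 — Parallel branch: R2 || L = 1/(1/R2 + 1/L) = 141.1 + j679.2 Ω.
Step 4 — Series with R1: Z_total = R1 + (R2 || L) = 401.1 + j679.2 Ω = 788.8∠59.4° Ω.
Step 5 — Source phasor: V = 5∠46.1° V = 3.467 + j3.603 V.
Step 6 — Ohm's law: I = V / Z_total = (3.467 + j3.603) / (401.1 + j679.2) = 0.006168 - j0.001462 A.
Step 7 — Convert to polar: |I| = 0.006339 A, ∠I = -13.3°.

I = 0.006339∠-13.3° A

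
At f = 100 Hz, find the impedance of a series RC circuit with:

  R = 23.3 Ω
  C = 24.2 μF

Step 1 — Angular frequency: ω = 2π·f = 2π·100 = 628.3 rad/s.
Step 2 — Component impedances:
  R: Z = R = 23.3 Ω
  C: Z = 1/(jωC) = -j/(ω·C) = 0 - j65.77 Ω
Step 3 — Series combination: Z_total = R + C = 23.3 - j65.77 Ω = 69.77∠-70.5° Ω.

Z = 23.3 - j65.77 Ω = 69.77∠-70.5° Ω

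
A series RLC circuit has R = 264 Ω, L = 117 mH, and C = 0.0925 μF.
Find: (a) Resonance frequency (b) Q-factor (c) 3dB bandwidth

Step 1 — Resonance: ω₀ = 1/√(LC) = 1/√(0.117·9.25e-08) = 9612 rad/s.
Step 2 — f₀ = ω₀/(2π) = 1530 Hz.
Step 3 — Series Q: Q = ω₀L/R = 9612·0.117/264 = 4.26.
Step 4 — Bandwidth: Δω = ω₀/Q = 2256 rad/s; BW = Δω/(2π) = 359.1 Hz.

(a) f₀ = 1530 Hz  (b) Q = 4.26  (c) BW = 359.1 Hz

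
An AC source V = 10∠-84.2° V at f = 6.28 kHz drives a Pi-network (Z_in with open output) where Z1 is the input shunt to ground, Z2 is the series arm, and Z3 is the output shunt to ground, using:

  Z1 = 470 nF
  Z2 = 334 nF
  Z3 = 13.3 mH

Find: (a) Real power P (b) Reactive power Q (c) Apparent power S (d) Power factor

Step 1 — Angular frequency: ω = 2π·f = 2π·6280 = 3.946e+04 rad/s.
Step 2 — Component impedances:
  Z1: Z = 1/(jωC) = -j/(ω·C) = 0 - j53.92 Ω
  Z2: Z = 1/(jωC) = -j/(ω·C) = 0 - j75.88 Ω
  Z3: Z = jωL = j·3.946e+04·0.0133 = 0 + j524.8 Ω
Step 3 — With open output, the series arm Z2 and the output shunt Z3 appear in series to ground: Z2 + Z3 = 0 + j448.9 Ω.
Step 4 — Parallel with input shunt Z1: Z_in = Z1 || (Z2 + Z3) = 0 - j61.28 Ω = 61.28∠-90.0° Ω.
Step 5 — Source phasor: V = 10∠-84.2° V = 1.011 - j9.949 V.
Step 6 — Current: I = V / Z = 0.1623 + j0.01649 A = 0.1632∠5.8° A.
Step 7 — Complex power: S = V·I* = 0 - j1.632 VA.
Step 8 — Real power: P = Re(S) = 0 W.
Step 9 — Reactive power: Q = Im(S) = -1.632 VAR.
Step 10 — Apparent power: |S| = 1.632 VA.
Step 11 — Power factor: PF = P/|S| = 0 (leading).

(a) P = 0 W  (b) Q = -1.632 VAR  (c) S = 1.632 VA  (d) PF = 0 (leading)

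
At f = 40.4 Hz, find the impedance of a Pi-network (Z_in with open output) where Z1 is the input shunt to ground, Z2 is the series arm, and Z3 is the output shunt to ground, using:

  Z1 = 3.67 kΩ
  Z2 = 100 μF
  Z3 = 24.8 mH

Step 1 — Angular frequency: ω = 2π·f = 2π·40.4 = 253.8 rad/s.
Step 2 — Component impedances:
  Z1: Z = R = 3670 Ω
  Z2: Z = 1/(jωC) = -j/(ω·C) = 0 - j39.39 Ω
  Z3: Z = jωL = j·253.8·0.0248 = 0 + j6.295 Ω
Step 3 — With open output, the series arm Z2 and the output shunt Z3 appear in series to ground: Z2 + Z3 = 0 - j33.1 Ω.
Step 4 — Parallel with input shunt Z1: Z_in = Z1 || (Z2 + Z3) = 0.2985 - j33.1 Ω = 33.1∠-89.5° Ω.

Z = 0.2985 - j33.1 Ω = 33.1∠-89.5° Ω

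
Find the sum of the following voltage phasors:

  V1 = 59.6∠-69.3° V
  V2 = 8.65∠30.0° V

Step 1 — Convert each phasor to rectangular form:
  V1 = 59.6·(cos(-69.3°) + j·sin(-69.3°)) = 21.07 - j55.75 V
  V2 = 8.65·(cos(30.0°) + j·sin(30.0°)) = 7.491 + j4.325 V
Step 2 — Sum components: V_total = 28.56 - j51.43 V.
Step 3 — Convert to polar: |V_total| = 58.82 V, ∠V_total = -61.0°.

V_total = 58.82∠-61.0° V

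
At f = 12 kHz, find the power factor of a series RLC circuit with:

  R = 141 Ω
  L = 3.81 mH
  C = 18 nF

Step 1 — Angular frequency: ω = 2π·f = 2π·1.2e+04 = 7.54e+04 rad/s.
Step 2 — Component impedances:
  R: Z = R = 141 Ω
  L: Z = jωL = j·7.54e+04·0.00381 = 0 + j287.3 Ω
  C: Z = 1/(jωC) = -j/(ω·C) = 0 - j736.8 Ω
Step 3 — Series combination: Z_total = R + L + C = 141 - j449.6 Ω = 471.2∠-72.6° Ω.
Step 4 — Power factor: PF = cos(φ) = Re(Z)/|Z| = 141/471.15 = 0.2993.
Step 5 — Type: Im(Z) = -449.6 ⇒ leading (phase φ = -72.6°).

PF = 0.2993 (leading, φ = -72.6°)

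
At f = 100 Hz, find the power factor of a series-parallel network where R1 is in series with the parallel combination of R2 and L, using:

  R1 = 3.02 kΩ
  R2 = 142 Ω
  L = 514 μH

Step 1 — Angular frequency: ω = 2π·f = 2π·100 = 628.3 rad/s.
Step 2 — Component impedances:
  R1: Z = R = 3020 Ω
  R2: Z = R = 142 Ω
  L: Z = jωL = j·628.3·0.000514 = 0 + j0.323 Ω
Step 3 — Parallel branch: R2 || L = 1/(1/R2 + 1/L) = 0.0007345 + j0.323 Ω.
Step 4 — Series with R1: Z_total = R1 + (R2 || L) = 3020 + j0.323 Ω = 3020∠0.0° Ω.
Step 5 — Power factor: PF = cos(φ) = Re(Z)/|Z| = 3020/3020 = 1.
Step 6 — Type: Im(Z) = 0.323 ⇒ lagging (phase φ = 0.0°).

PF = 1 (lagging, φ = 0.0°)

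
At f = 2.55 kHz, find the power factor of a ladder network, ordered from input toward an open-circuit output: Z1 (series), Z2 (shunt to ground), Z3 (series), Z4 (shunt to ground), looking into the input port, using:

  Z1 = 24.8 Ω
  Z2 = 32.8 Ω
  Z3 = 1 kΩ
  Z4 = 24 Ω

Step 1 — Angular frequency: ω = 2π·f = 2π·2550 = 1.602e+04 rad/s.
Step 2 — Component impedances:
  Z1: Z = R = 24.8 Ω
  Z2: Z = R = 32.8 Ω
  Z3: Z = R = 1000 Ω
  Z4: Z = R = 24 Ω
Step 3 — Ladder network (open output): work backward from the far end, alternating series and parallel combinations. Z_in = 56.58 Ω = 56.58∠0.0° Ω.
Step 4 — Power factor: PF = cos(φ) = Re(Z)/|Z| = 56.58/56.58 = 1.
Step 5 — Type: Im(Z) = 0 ⇒ unity (phase φ = 0.0°).

PF = 1 (unity, φ = 0.0°)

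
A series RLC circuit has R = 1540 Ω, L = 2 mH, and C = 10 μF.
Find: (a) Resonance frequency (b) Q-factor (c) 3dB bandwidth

Step 1 — Resonance: ω₀ = 1/√(LC) = 1/√(0.002·1e-05) = 7071 rad/s.
Step 2 — f₀ = ω₀/(2π) = 1125 Hz.
Step 3 — Series Q: Q = ω₀L/R = 7071·0.002/1540 = 0.009183.
Step 4 — Bandwidth: Δω = ω₀/Q = 7.7e+05 rad/s; BW = Δω/(2π) = 1.225e+05 Hz.

(a) f₀ = 1125 Hz  (b) Q = 0.009183  (c) BW = 1.225e+05 Hz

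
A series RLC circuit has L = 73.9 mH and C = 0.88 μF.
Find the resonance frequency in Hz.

Step 1 — Resonance condition Im(Z)=0 gives ω₀ = 1/√(LC).
Step 2 — ω₀ = 1/√(0.0739·8.8e-07) = 3921 rad/s.
Step 3 — f₀ = ω₀/(2π) = 624.1 Hz.

f₀ = 624.1 Hz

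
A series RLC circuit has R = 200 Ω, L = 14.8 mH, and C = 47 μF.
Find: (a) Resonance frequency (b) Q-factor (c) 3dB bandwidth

Step 1 — Resonance condition Im(Z)=0 gives ω₀ = 1/√(LC).
Step 2 — ω₀ = 1/√(0.0148·4.7e-05) = 1199 rad/s.
Step 3 — f₀ = ω₀/(2π) = 190.8 Hz.
Step 4 — Series Q: Q = ω₀L/R = 1199·0.0148/200 = 0.08873.
Step 5 — 3dB bandwidth: Δω = ω₀/Q = 1.351e+04 rad/s; BW = Δω/(2π) = 2151 Hz.

(a) f₀ = 190.8 Hz  (b) Q = 0.08873  (c) BW = 2151 Hz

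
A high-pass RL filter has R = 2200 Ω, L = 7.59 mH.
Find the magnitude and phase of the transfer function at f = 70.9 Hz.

Step 1 — Angular frequency: ω = 2π·70.9 = 445.5 rad/s.
Step 2 — Transfer function: H(jω) = jωL/(R + jωL).
Step 3 — Numerator jωL = j·3.381; denominator R + jωL = 2200 + j3.381.
Step 4 — H = 2.362e-06 + j0.001537.
Step 5 — Magnitude: |H| = 0.001537 (-56.3 dB); phase: φ = 89.9°.

|H| = 0.001537 (-56.3 dB), φ = 89.9°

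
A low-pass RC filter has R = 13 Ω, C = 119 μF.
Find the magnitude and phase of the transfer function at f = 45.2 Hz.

Step 1 — Angular frequency: ω = 2π·45.2 = 284 rad/s.
Step 2 — Transfer function: H(jω) = 1/(1 + jωRC).
Step 3 — Denominator: 1 + jωRC = 1 + j·284·13·0.000119 = 1 + j0.4393.
Step 4 — H = 0.8382 - j0.3683.
Step 5 — Magnitude: |H| = 0.9155 (-0.8 dB); phase: φ = -23.7°.

|H| = 0.9155 (-0.8 dB), φ = -23.7°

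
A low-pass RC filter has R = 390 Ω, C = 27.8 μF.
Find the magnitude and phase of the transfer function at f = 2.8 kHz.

Step 1 — Angular frequency: ω = 2π·2800 = 1.759e+04 rad/s.
Step 2 — Transfer function: H(jω) = 1/(1 + jωRC).
Step 3 — Denominator: 1 + jωRC = 1 + j·1.759e+04·390·2.78e-05 = 1 + j190.7.
Step 4 — H = 2.748e-05 - j0.005243.
Step 5 — Magnitude: |H| = 0.005243 (-45.6 dB); phase: φ = -89.7°.

|H| = 0.005243 (-45.6 dB), φ = -89.7°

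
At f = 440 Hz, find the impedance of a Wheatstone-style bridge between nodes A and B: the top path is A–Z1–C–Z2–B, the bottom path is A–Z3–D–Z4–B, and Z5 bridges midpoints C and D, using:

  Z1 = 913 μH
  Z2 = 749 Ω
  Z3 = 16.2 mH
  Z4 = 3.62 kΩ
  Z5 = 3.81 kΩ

Step 1 — Angular frequency: ω = 2π·f = 2π·440 = 2765 rad/s.
Step 2 — Component impedances:
  Z1: Z = jωL = j·2765·0.000913 = 0 + j2.524 Ω
  Z2: Z = R = 749 Ω
  Z3: Z = jωL = j·2765·0.0162 = 0 + j44.79 Ω
  Z4: Z = R = 3620 Ω
  Z5: Z = R = 3810 Ω
Step 3 — Bridge requires nodal analysis (the Z5 bridge couples midpoints C and D, so the two paths cannot be reduced to a simple series/parallel combination). Setting node B to ground and injecting 1 A at node A, the 3-node admittance system at A, C, D solves to V_A = Z_AB = 620.6 + j3.049 Ω = 620.6∠0.3° Ω.

Z = 620.6 + j3.049 Ω = 620.6∠0.3° Ω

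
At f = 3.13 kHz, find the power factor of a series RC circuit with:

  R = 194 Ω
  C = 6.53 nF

Step 1 — Angular frequency: ω = 2π·f = 2π·3130 = 1.967e+04 rad/s.
Step 2 — Component impedances:
  R: Z = R = 194 Ω
  C: Z = 1/(jωC) = -j/(ω·C) = 0 - j7787 Ω
Step 3 — Series combination: Z_total = R + C = 194 - j7787 Ω = 7789∠-88.6° Ω.
Step 4 — Power factor: PF = cos(φ) = Re(Z)/|Z| = 194/7789 = 0.02491.
Step 5 — Type: Im(Z) = -7787 ⇒ leading (phase φ = -88.6°).

PF = 0.02491 (leading, φ = -88.6°)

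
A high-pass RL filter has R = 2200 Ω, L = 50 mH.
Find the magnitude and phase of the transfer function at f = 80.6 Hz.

Step 1 — Angular frequency: ω = 2π·80.6 = 506.4 rad/s.
Step 2 — Transfer function: H(jω) = jωL/(R + jωL).
Step 3 — Numerator jωL = j·25.32; denominator R + jωL = 2200 + j25.32.
Step 4 — H = 0.0001325 + j0.01151.
Step 5 — Magnitude: |H| = 0.01151 (-38.8 dB); phase: φ = 89.3°.

|H| = 0.01151 (-38.8 dB), φ = 89.3°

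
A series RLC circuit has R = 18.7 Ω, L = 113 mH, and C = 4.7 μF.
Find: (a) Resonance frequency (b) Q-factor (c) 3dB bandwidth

Step 1 — Resonance: ω₀ = 1/√(LC) = 1/√(0.113·4.7e-06) = 1372 rad/s.
Step 2 — f₀ = ω₀/(2π) = 218.4 Hz.
Step 3 — Series Q: Q = ω₀L/R = 1372·0.113/18.7 = 8.292.
Step 4 — Bandwidth: Δω = ω₀/Q = 165.5 rad/s; BW = Δω/(2π) = 26.34 Hz.

(a) f₀ = 218.4 Hz  (b) Q = 8.292  (c) BW = 26.34 Hz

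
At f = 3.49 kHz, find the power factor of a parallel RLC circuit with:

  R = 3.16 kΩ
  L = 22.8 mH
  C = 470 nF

Step 1 — Angular frequency: ω = 2π·f = 2π·3490 = 2.193e+04 rad/s.
Step 2 — Component impedances:
  R: Z = R = 3160 Ω
  L: Z = jωL = j·2.193e+04·0.0228 = 0 + j500 Ω
  C: Z = 1/(jωC) = -j/(ω·C) = 0 - j97.03 Ω
Step 3 — Parallel combination: 1/Z_total = 1/R + 1/L + 1/C; Z_total = 4.58 - j120.2 Ω = 120.3∠-87.8° Ω.
Step 4 — Power factor: PF = cos(φ) = Re(Z)/|Z| = 4.58/120.3 = 0.03807.
Step 5 — Type: Im(Z) = -120.2 ⇒ leading (phase φ = -87.8°).

PF = 0.03807 (leading, φ = -87.8°)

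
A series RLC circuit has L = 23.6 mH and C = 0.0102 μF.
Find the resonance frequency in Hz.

Step 1 — Resonance condition Im(Z)=0 gives ω₀ = 1/√(LC).
Step 2 — ω₀ = 1/√(0.0236·1.02e-08) = 6.445e+04 rad/s.
Step 3 — f₀ = ω₀/(2π) = 1.026e+04 Hz.

f₀ = 1.026e+04 Hz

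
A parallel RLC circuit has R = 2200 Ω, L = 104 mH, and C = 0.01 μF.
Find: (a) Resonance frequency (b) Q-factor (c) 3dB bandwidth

Step 1 — Resonance: ω₀ = 1/√(LC) = 1/√(0.104·1e-08) = 3.101e+04 rad/s.
Step 2 — f₀ = ω₀/(2π) = 4935 Hz.
Step 3 — Parallel Q: Q = R/(ω₀L) = 2200/(3.101e+04·0.104) = 0.6822.
Step 4 — Bandwidth: Δω = ω₀/Q = 4.545e+04 rad/s; BW = Δω/(2π) = 7234 Hz.

(a) f₀ = 4935 Hz  (b) Q = 0.6822  (c) BW = 7234 Hz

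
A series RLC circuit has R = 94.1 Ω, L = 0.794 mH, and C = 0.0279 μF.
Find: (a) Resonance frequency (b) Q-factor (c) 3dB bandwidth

Step 1 — Resonance: ω₀ = 1/√(LC) = 1/√(0.000794·2.79e-08) = 2.125e+05 rad/s.
Step 2 — f₀ = ω₀/(2π) = 3.381e+04 Hz.
Step 3 — Series Q: Q = ω₀L/R = 2.125e+05·0.000794/94.1 = 1.793.
Step 4 — Bandwidth: Δω = ω₀/Q = 1.185e+05 rad/s; BW = Δω/(2π) = 1.886e+04 Hz.

(a) f₀ = 3.381e+04 Hz  (b) Q = 1.793  (c) BW = 1.886e+04 Hz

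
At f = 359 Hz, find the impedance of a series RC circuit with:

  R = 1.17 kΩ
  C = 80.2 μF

Step 1 — Angular frequency: ω = 2π·f = 2π·359 = 2256 rad/s.
Step 2 — Component impedances:
  R: Z = R = 1170 Ω
  C: Z = 1/(jωC) = -j/(ω·C) = 0 - j5.528 Ω
Step 3 — Series combination: Z_total = R + C = 1170 - j5.528 Ω = 1170∠-0.3° Ω.

Z = 1170 - j5.528 Ω = 1170∠-0.3° Ω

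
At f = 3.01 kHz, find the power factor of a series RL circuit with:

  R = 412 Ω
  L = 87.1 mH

Step 1 — Angular frequency: ω = 2π·f = 2π·3010 = 1.891e+04 rad/s.
Step 2 — Component impedances:
  R: Z = R = 412 Ω
  L: Z = jωL = j·1.891e+04·0.0871 = 0 + j1647 Ω
Step 3 — Series combination: Z_total = R + L = 412 + j1647 Ω = 1698∠76.0° Ω.
Step 4 — Power factor: PF = cos(φ) = Re(Z)/|Z| = 412/1698 = 0.2426.
Step 5 — Type: Im(Z) = 1647 ⇒ lagging (phase φ = 76.0°).

PF = 0.2426 (lagging, φ = 76.0°)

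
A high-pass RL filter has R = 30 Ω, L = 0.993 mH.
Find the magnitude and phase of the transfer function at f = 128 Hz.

Step 1 — Angular frequency: ω = 2π·128 = 804.2 rad/s.
Step 2 — Transfer function: H(jω) = jωL/(R + jωL).
Step 3 — Numerator jωL = j·0.7986; denominator R + jωL = 30 + j0.7986.
Step 4 — H = 0.0007082 + j0.0266.
Step 5 — Magnitude: |H| = 0.02661 (-31.5 dB); phase: φ = 88.5°.

|H| = 0.02661 (-31.5 dB), φ = 88.5°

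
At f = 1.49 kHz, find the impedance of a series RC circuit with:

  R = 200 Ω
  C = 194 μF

Step 1 — Angular frequency: ω = 2π·f = 2π·1490 = 9362 rad/s.
Step 2 — Component impedances:
  R: Z = R = 200 Ω
  C: Z = 1/(jωC) = -j/(ω·C) = 0 - j0.5506 Ω
Step 3 — Series combination: Z_total = R + C = 200 - j0.5506 Ω = 200∠-0.2° Ω.

Z = 200 - j0.5506 Ω = 200∠-0.2° Ω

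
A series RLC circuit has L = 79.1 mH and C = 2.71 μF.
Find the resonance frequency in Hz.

Step 1 — Resonance condition Im(Z)=0 gives ω₀ = 1/√(LC).
Step 2 — ω₀ = 1/√(0.0791·2.71e-06) = 2160 rad/s.
Step 3 — f₀ = ω₀/(2π) = 343.8 Hz.

f₀ = 343.8 Hz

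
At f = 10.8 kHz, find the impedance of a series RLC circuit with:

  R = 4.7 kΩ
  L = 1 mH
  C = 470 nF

Step 1 — Angular frequency: ω = 2π·f = 2π·1.08e+04 = 6.786e+04 rad/s.
Step 2 — Component impedances:
  R: Z = R = 4700 Ω
  L: Z = jωL = j·6.786e+04·0.001 = 0 + j67.86 Ω
  C: Z = 1/(jωC) = -j/(ω·C) = 0 - j31.35 Ω
Step 3 — Series combination: Z_total = R + L + C = 4700 + j36.5 Ω = 4700∠0.4° Ω.

Z = 4700 + j36.5 Ω = 4700∠0.4° Ω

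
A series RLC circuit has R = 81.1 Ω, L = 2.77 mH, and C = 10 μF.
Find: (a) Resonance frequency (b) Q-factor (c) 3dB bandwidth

Step 1 — Resonance: ω₀ = 1/√(LC) = 1/√(0.00277·1e-05) = 6008 rad/s.
Step 2 — f₀ = ω₀/(2π) = 956.3 Hz.
Step 3 — Series Q: Q = ω₀L/R = 6008·0.00277/81.1 = 0.2052.
Step 4 — Bandwidth: Δω = ω₀/Q = 2.928e+04 rad/s; BW = Δω/(2π) = 4660 Hz.

(a) f₀ = 956.3 Hz  (b) Q = 0.2052  (c) BW = 4660 Hz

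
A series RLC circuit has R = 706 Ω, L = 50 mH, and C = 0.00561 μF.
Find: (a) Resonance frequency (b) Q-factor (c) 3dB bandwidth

Step 1 — Resonance: ω₀ = 1/√(LC) = 1/√(0.05·5.61e-09) = 5.971e+04 rad/s.
Step 2 — f₀ = ω₀/(2π) = 9503 Hz.
Step 3 — Series Q: Q = ω₀L/R = 5.971e+04·0.05/706 = 4.229.
Step 4 — Bandwidth: Δω = ω₀/Q = 1.412e+04 rad/s; BW = Δω/(2π) = 2247 Hz.

(a) f₀ = 9503 Hz  (b) Q = 4.229  (c) BW = 2247 Hz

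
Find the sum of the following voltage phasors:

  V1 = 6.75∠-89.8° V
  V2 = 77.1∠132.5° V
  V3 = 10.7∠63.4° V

Step 1 — Convert each phasor to rectangular form:
  V1 = 6.75·(cos(-89.8°) + j·sin(-89.8°)) = 0.02356 - j6.75 V
  V2 = 77.1·(cos(132.5°) + j·sin(132.5°)) = -52.09 + j56.84 V
  V3 = 10.7·(cos(63.4°) + j·sin(63.4°)) = 4.791 + j9.567 V
Step 2 — Sum components: V_total = -47.27 + j59.66 V.
Step 3 — Convert to polar: |V_total| = 76.12 V, ∠V_total = 128.4°.

V_total = 76.12∠128.4° V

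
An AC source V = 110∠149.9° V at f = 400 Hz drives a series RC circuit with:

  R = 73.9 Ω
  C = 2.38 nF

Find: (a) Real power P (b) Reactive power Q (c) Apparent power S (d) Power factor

Step 1 — Angular frequency: ω = 2π·f = 2π·400 = 2513 rad/s.
Step 2 — Component impedances:
  R: Z = R = 73.9 Ω
  C: Z = 1/(jωC) = -j/(ω·C) = 0 - j1.672e+05 Ω
Step 3 — Series combination: Z_total = R + C = 73.9 - j1.672e+05 Ω = 1.672e+05∠-90.0° Ω.
Step 4 — Source phasor: V = 110∠149.9° V = -95.17 + j55.17 V.
Step 5 — Current: I = V / Z = -0.0003302 - j0.0005691 A = 0.000658∠-120.1° A.
Step 6 — Complex power: S = V·I* = 3.199e-05 - j0.07238 VA.
Step 7 — Real power: P = Re(S) = 3.199e-05 W.
Step 8 — Reactive power: Q = Im(S) = -0.07238 VAR.
Step 9 — Apparent power: |S| = 0.07238 VA.
Step 10 — Power factor: PF = P/|S| = 0.000442 (leading).

(a) P = 3.199e-05 W  (b) Q = -0.07238 VAR  (c) S = 0.07238 VA  (d) PF = 0.000442 (leading)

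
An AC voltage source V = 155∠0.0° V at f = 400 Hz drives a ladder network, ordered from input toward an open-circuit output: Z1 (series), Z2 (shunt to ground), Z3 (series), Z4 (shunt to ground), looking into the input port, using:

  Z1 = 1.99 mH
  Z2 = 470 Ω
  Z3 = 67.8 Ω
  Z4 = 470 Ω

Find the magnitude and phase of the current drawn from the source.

Step 1 — Angular frequency: ω = 2π·f = 2π·400 = 2513 rad/s.
Step 2 — Component impedances:
  Z1: Z = jωL = j·2513·0.00199 = 0 + j5.001 Ω
  Z2: Z = R = 470 Ω
  Z3: Z = R = 67.8 Ω
  Z4: Z = R = 470 Ω
Step 3 — Ladder network (open output): work backward from the far end, alternating series and parallel combinations. Z_in = 250.8 + j5.001 Ω = 250.9∠1.1° Ω.
Step 4 — Source phasor: V = 155∠0.0° V = 155 V.
Step 5 — Ohm's law: I = V / Z_total = (155) / (250.8 + j5.001) = 0.6178 - j0.01232 A.
Step 6 — Convert to polar: |I| = 0.6179 A, ∠I = -1.1°.

I = 0.6179∠-1.1° A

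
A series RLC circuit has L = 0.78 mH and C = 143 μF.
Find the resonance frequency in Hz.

Step 1 — Resonance condition Im(Z)=0 gives ω₀ = 1/√(LC).
Step 2 — ω₀ = 1/√(0.00078·0.000143) = 2994 rad/s.
Step 3 — f₀ = ω₀/(2π) = 476.5 Hz.

f₀ = 476.5 Hz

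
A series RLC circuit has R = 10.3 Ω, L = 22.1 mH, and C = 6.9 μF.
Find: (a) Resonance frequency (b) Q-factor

Step 1 — Resonance condition Im(Z)=0 gives ω₀ = 1/√(LC).
Step 2 — ω₀ = 1/√(0.0221·6.9e-06) = 2561 rad/s.
Step 3 — f₀ = ω₀/(2π) = 407.6 Hz.
Step 4 — Series Q: Q = ω₀L/R = 2561·0.0221/10.3 = 5.495.

(a) f₀ = 407.6 Hz  (b) Q = 5.495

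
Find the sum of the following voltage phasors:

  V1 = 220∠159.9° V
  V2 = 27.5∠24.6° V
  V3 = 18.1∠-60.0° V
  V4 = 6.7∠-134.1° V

Step 1 — Convert each phasor to rectangular form:
  V1 = 220·(cos(159.9°) + j·sin(159.9°)) = -206.6 + j75.61 V
  V2 = 27.5·(cos(24.6°) + j·sin(24.6°)) = 25 + j11.45 V
  V3 = 18.1·(cos(-60.0°) + j·sin(-60.0°)) = 9.05 - j15.68 V
  V4 = 6.7·(cos(-134.1°) + j·sin(-134.1°)) = -4.663 - j4.811 V
Step 2 — Sum components: V_total = -177.2 + j66.57 V.
Step 3 — Convert to polar: |V_total| = 189.3 V, ∠V_total = 159.4°.

V_total = 189.3∠159.4° V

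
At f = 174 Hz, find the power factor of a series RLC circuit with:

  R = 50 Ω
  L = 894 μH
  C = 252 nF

Step 1 — Angular frequency: ω = 2π·f = 2π·174 = 1093 rad/s.
Step 2 — Component impedances:
  R: Z = R = 50 Ω
  L: Z = jωL = j·1093·0.000894 = 0 + j0.9774 Ω
  C: Z = 1/(jωC) = -j/(ω·C) = 0 - j3630 Ω
Step 3 — Series combination: Z_total = R + L + C = 50 - j3629 Ω = 3629∠-89.2° Ω.
Step 4 — Power factor: PF = cos(φ) = Re(Z)/|Z| = 50/3629 = 0.01378.
Step 5 — Type: Im(Z) = -3629 ⇒ leading (phase φ = -89.2°).

PF = 0.01378 (leading, φ = -89.2°)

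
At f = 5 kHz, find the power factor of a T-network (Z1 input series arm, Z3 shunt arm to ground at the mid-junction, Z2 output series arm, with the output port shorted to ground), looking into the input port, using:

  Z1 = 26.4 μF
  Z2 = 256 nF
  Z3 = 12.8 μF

Step 1 — Angular frequency: ω = 2π·f = 2π·5000 = 3.142e+04 rad/s.
Step 2 — Component impedances:
  Z1: Z = 1/(jωC) = -j/(ω·C) = 0 - j1.206 Ω
  Z2: Z = 1/(jωC) = -j/(ω·C) = 0 - j124.3 Ω
  Z3: Z = 1/(jωC) = -j/(ω·C) = 0 - j2.487 Ω
Step 3 — With the output port shorted to ground, the output series arm Z2 runs from the junction to ground; the shunt arm Z3 also runs from the junction to ground. They appear in parallel: Z3 || Z2 = 0 - j2.438 Ω.
Step 4 — Series with input arm Z1: Z_in = Z1 + (Z3 || Z2) = 0 - j3.644 Ω = 3.644∠-90.0° Ω.
Step 5 — Power factor: PF = cos(φ) = Re(Z)/|Z| = 0/3.644 = 0.
Step 6 — Type: Im(Z) = -3.644 ⇒ leading (phase φ = -90.0°).

PF = 0 (leading, φ = -90.0°)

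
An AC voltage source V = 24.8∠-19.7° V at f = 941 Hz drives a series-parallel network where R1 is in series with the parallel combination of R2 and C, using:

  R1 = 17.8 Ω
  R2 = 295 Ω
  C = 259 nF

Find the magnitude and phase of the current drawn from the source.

Step 1 — Angular frequency: ω = 2π·f = 2π·941 = 5912 rad/s.
Step 2 — Component impedances:
  R1: Z = R = 17.8 Ω
  R2: Z = R = 295 Ω
  C: Z = 1/(jωC) = -j/(ω·C) = 0 - j653 Ω
Step 3 — Parallel branch: R2 || C = 1/(1/R2 + 1/C) = 245 - j110.7 Ω.
Step 4 — Series with R1: Z_total = R1 + (R2 || C) = 262.8 - j110.7 Ω = 285.2∠-22.8° Ω.
Step 5 — Source phasor: V = 24.8∠-19.7° V = 23.35 - j8.36 V.
Step 6 — Ohm's law: I = V / Z_total = (23.35 - j8.36) / (262.8 - j110.7) = 0.08684 + j0.004761 A.
Step 7 — Convert to polar: |I| = 0.08697 A, ∠I = 3.1°.

I = 0.08697∠3.1° A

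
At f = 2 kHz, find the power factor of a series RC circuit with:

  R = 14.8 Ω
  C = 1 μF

Step 1 — Angular frequency: ω = 2π·f = 2π·2000 = 1.257e+04 rad/s.
Step 2 — Component impedances:
  R: Z = R = 14.8 Ω
  C: Z = 1/(jωC) = -j/(ω·C) = 0 - j79.58 Ω
Step 3 — Series combination: Z_total = R + C = 14.8 - j79.58 Ω = 80.94∠-79.5° Ω.
Step 4 — Power factor: PF = cos(φ) = Re(Z)/|Z| = 14.8/80.942 = 0.1828.
Step 5 — Type: Im(Z) = -79.58 ⇒ leading (phase φ = -79.5°).

PF = 0.1828 (leading, φ = -79.5°)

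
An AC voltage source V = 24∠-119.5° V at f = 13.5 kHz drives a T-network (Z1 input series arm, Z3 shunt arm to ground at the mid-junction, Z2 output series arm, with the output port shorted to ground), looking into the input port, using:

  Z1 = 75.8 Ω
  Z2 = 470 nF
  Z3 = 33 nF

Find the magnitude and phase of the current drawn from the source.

Step 1 — Angular frequency: ω = 2π·f = 2π·1.35e+04 = 8.482e+04 rad/s.
Step 2 — Component impedances:
  Z1: Z = R = 75.8 Ω
  Z2: Z = 1/(jωC) = -j/(ω·C) = 0 - j25.08 Ω
  Z3: Z = 1/(jωC) = -j/(ω·C) = 0 - j357.3 Ω
Step 3 — With the output port shorted to ground, the output series arm Z2 runs from the junction to ground; the shunt arm Z3 also runs from the junction to ground. They appear in parallel: Z3 || Z2 = 0 - j23.44 Ω.
Step 4 — Series with input arm Z1: Z_in = Z1 + (Z3 || Z2) = 75.8 - j23.44 Ω = 79.34∠-17.2° Ω.
Step 5 — Source phasor: V = 24∠-119.5° V = -11.82 - j20.89 V.
Step 6 — Ohm's law: I = V / Z_total = (-11.82 - j20.89) / (75.8 - j23.44) = -0.06453 - j0.2955 A.
Step 7 — Convert to polar: |I| = 0.3025 A, ∠I = -102.3°.

I = 0.3025∠-102.3° A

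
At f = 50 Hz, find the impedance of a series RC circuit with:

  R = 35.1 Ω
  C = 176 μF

Step 1 — Angular frequency: ω = 2π·f = 2π·50 = 314.2 rad/s.
Step 2 — Component impedances:
  R: Z = R = 35.1 Ω
  C: Z = 1/(jωC) = -j/(ω·C) = 0 - j18.09 Ω
Step 3 — Series combination: Z_total = R + C = 35.1 - j18.09 Ω = 39.49∠-27.3° Ω.

Z = 35.1 - j18.09 Ω = 39.49∠-27.3° Ω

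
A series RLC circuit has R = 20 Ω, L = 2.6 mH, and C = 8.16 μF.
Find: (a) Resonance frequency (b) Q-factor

Step 1 — Resonance condition Im(Z)=0 gives ω₀ = 1/√(LC).
Step 2 — ω₀ = 1/√(0.0026·8.16e-06) = 6865 rad/s.
Step 3 — f₀ = ω₀/(2π) = 1093 Hz.
Step 4 — Series Q: Q = ω₀L/R = 6865·0.0026/20 = 0.8925.

(a) f₀ = 1093 Hz  (b) Q = 0.8925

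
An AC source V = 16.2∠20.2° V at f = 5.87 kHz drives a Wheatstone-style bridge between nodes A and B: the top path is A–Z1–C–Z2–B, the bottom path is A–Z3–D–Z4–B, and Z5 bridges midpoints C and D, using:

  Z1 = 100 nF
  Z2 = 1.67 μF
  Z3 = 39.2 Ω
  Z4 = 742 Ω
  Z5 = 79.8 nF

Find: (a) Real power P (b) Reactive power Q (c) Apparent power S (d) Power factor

Step 1 — Angular frequency: ω = 2π·f = 2π·5870 = 3.688e+04 rad/s.
Step 2 — Component impedances:
  Z1: Z = 1/(jωC) = -j/(ω·C) = 0 - j271.1 Ω
  Z2: Z = 1/(jωC) = -j/(ω·C) = 0 - j16.24 Ω
  Z3: Z = R = 39.2 Ω
  Z4: Z = R = 742 Ω
  Z5: Z = 1/(jωC) = -j/(ω·C) = 0 - j339.8 Ω
Step 3 — Bridge requires nodal analysis (the Z5 bridge couples midpoints C and D, so the two paths cannot be reduced to a simple series/parallel combination). Setting node B to ground and injecting 1 A at node A, the 3-node admittance system at A, C, D solves to V_A = Z_AB = 43.47 - j163.8 Ω = 169.5∠-75.1° Ω.
Step 4 — Source phasor: V = 16.2∠20.2° V = 15.2 + j5.594 V.
Step 5 — Current: I = V / Z = -0.008895 + j0.09517 A = 0.09558∠95.3° A.
Step 6 — Complex power: S = V·I* = 0.3971 - j1.497 VA.
Step 7 — Real power: P = Re(S) = 0.3971 W.
Step 8 — Reactive power: Q = Im(S) = -1.497 VAR.
Step 9 — Apparent power: |S| = 1.548 VA.
Step 10 — Power factor: PF = P/|S| = 0.2565 (leading).

(a) P = 0.3971 W  (b) Q = -1.497 VAR  (c) S = 1.548 VA  (d) PF = 0.2565 (leading)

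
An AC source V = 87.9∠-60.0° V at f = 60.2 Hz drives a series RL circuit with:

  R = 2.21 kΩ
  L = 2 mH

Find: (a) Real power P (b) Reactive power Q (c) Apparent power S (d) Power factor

Step 1 — Angular frequency: ω = 2π·f = 2π·60.2 = 378.2 rad/s.
Step 2 — Component impedances:
  R: Z = R = 2210 Ω
  L: Z = jωL = j·378.2·0.002 = 0 + j0.7565 Ω
Step 3 — Series combination: Z_total = R + L = 2210 + j0.7565 Ω = 2210∠0.0° Ω.
Step 4 — Source phasor: V = 87.9∠-60.0° V = 43.95 - j76.12 V.
Step 5 — Current: I = V / Z = 0.01988 - j0.03445 A = 0.03977∠-60.0° A.
Step 6 — Complex power: S = V·I* = 3.496 + j0.001197 VA.
Step 7 — Real power: P = Re(S) = 3.496 W.
Step 8 — Reactive power: Q = Im(S) = 0.001197 VAR.
Step 9 — Apparent power: |S| = 3.496 VA.
Step 10 — Power factor: PF = P/|S| = 1 (lagging).

(a) P = 3.496 W  (b) Q = 0.001197 VAR  (c) S = 3.496 VA  (d) PF = 1 (lagging)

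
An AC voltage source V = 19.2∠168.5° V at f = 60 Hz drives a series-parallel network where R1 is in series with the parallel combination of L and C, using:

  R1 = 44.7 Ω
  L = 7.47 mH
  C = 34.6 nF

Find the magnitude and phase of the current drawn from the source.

Step 1 — Angular frequency: ω = 2π·f = 2π·60 = 377 rad/s.
Step 2 — Component impedances:
  R1: Z = R = 44.7 Ω
  L: Z = jωL = j·377·0.00747 = 0 + j2.816 Ω
  C: Z = 1/(jωC) = -j/(ω·C) = 0 - j7.666e+04 Ω
Step 3 — Parallel branch: L || C = 1/(1/L + 1/C) = 0 + j2.816 Ω.
Step 4 — Series with R1: Z_total = R1 + (L || C) = 44.7 + j2.816 Ω = 44.79∠3.6° Ω.
Step 5 — Source phasor: V = 19.2∠168.5° V = -18.81 + j3.828 V.
Step 6 — Ohm's law: I = V / Z_total = (-18.81 + j3.828) / (44.7 + j2.816) = -0.4139 + j0.1117 A.
Step 7 — Convert to polar: |I| = 0.4287 A, ∠I = 164.9°.

I = 0.4287∠164.9° A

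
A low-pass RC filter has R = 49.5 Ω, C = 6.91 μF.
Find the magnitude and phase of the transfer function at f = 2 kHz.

Step 1 — Angular frequency: ω = 2π·2000 = 1.257e+04 rad/s.
Step 2 — Transfer function: H(jω) = 1/(1 + jωRC).
Step 3 — Denominator: 1 + jωRC = 1 + j·1.257e+04·49.5·6.91e-06 = 1 + j4.298.
Step 4 — H = 0.05135 - j0.2207.
Step 5 — Magnitude: |H| = 0.2266 (-12.9 dB); phase: φ = -76.9°.

|H| = 0.2266 (-12.9 dB), φ = -76.9°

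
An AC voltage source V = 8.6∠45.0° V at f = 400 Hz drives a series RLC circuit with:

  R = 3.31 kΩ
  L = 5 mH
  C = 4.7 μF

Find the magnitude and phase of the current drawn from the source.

Step 1 — Angular frequency: ω = 2π·f = 2π·400 = 2513 rad/s.
Step 2 — Component impedances:
  R: Z = R = 3310 Ω
  L: Z = jωL = j·2513·0.005 = 0 + j12.57 Ω
  C: Z = 1/(jωC) = -j/(ω·C) = 0 - j84.66 Ω
Step 3 — Series combination: Z_total = R + L + C = 3310 - j72.09 Ω = 3311∠-1.2° Ω.
Step 4 — Source phasor: V = 8.6∠45.0° V = 6.081 + j6.081 V.
Step 5 — Ohm's law: I = V / Z_total = (6.081 + j6.081) / (3310 - j72.09) = 0.001796 + j0.001876 A.
Step 6 — Convert to polar: |I| = 0.002598 A, ∠I = 46.2°.

I = 0.002598∠46.2° A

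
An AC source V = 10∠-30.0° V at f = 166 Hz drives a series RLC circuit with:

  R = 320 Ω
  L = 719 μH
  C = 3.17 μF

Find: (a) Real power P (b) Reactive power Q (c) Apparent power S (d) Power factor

Step 1 — Angular frequency: ω = 2π·f = 2π·166 = 1043 rad/s.
Step 2 — Component impedances:
  R: Z = R = 320 Ω
  L: Z = jωL = j·1043·0.000719 = 0 + j0.7499 Ω
  C: Z = 1/(jωC) = -j/(ω·C) = 0 - j302.4 Ω
Step 3 — Series combination: Z_total = R + L + C = 320 - j301.7 Ω = 439.8∠-43.3° Ω.
Step 4 — Source phasor: V = 10∠-30.0° V = 8.66 - j5 V.
Step 5 — Current: I = V / Z = 0.02213 + j0.005236 A = 0.02274∠13.3° A.
Step 6 — Complex power: S = V·I* = 0.1654 - j0.156 VA.
Step 7 — Real power: P = Re(S) = 0.1654 W.
Step 8 — Reactive power: Q = Im(S) = -0.156 VAR.
Step 9 — Apparent power: |S| = 0.2274 VA.
Step 10 — Power factor: PF = P/|S| = 0.7276 (leading).

(a) P = 0.1654 W  (b) Q = -0.156 VAR  (c) S = 0.2274 VA  (d) PF = 0.7276 (leading)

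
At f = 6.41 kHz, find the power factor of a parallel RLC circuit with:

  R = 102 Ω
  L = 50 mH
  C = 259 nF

Step 1 — Angular frequency: ω = 2π·f = 2π·6410 = 4.028e+04 rad/s.
Step 2 — Component impedances:
  R: Z = R = 102 Ω
  L: Z = jωL = j·4.028e+04·0.05 = 0 + j2014 Ω
  C: Z = 1/(jωC) = -j/(ω·C) = 0 - j95.87 Ω
Step 3 — Parallel combination: 1/Z_total = 1/R + 1/L + 1/C; Z_total = 50.32 - j51 Ω = 71.65∠-45.4° Ω.
Step 4 — Power factor: PF = cos(φ) = Re(Z)/|Z| = 50.324/71.645 = 0.7024.
Step 5 — Type: Im(Z) = -51 ⇒ leading (phase φ = -45.4°).

PF = 0.7024 (leading, φ = -45.4°)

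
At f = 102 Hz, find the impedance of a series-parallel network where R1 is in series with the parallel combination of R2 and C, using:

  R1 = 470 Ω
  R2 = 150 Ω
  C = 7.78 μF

Step 1 — Angular frequency: ω = 2π·f = 2π·102 = 640.9 rad/s.
Step 2 — Component impedances:
  R1: Z = R = 470 Ω
  R2: Z = R = 150 Ω
  C: Z = 1/(jωC) = -j/(ω·C) = 0 - j200.6 Ω
Step 3 — Parallel branch: R2 || C = 1/(1/R2 + 1/C) = 96.19 - j71.94 Ω.
Step 4 — Series with R1: Z_total = R1 + (R2 || C) = 566.2 - j71.94 Ω = 570.7∠-7.2° Ω.

Z = 566.2 - j71.94 Ω = 570.7∠-7.2° Ω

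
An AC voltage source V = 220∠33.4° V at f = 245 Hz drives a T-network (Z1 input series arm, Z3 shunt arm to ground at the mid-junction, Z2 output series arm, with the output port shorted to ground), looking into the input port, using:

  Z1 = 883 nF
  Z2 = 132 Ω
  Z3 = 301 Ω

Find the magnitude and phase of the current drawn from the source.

Step 1 — Angular frequency: ω = 2π·f = 2π·245 = 1539 rad/s.
Step 2 — Component impedances:
  Z1: Z = 1/(jωC) = -j/(ω·C) = 0 - j735.7 Ω
  Z2: Z = R = 132 Ω
  Z3: Z = R = 301 Ω
Step 3 — With the output port shorted to ground, the output series arm Z2 runs from the junction to ground; the shunt arm Z3 also runs from the junction to ground. They appear in parallel: Z3 || Z2 = 91.76 Ω.
Step 4 — Series with input arm Z1: Z_in = Z1 + (Z3 || Z2) = 91.76 - j735.7 Ω = 741.4∠-82.9° Ω.
Step 5 — Source phasor: V = 220∠33.4° V = 183.7 + j121.1 V.
Step 6 — Ohm's law: I = V / Z_total = (183.7 + j121.1) / (91.76 - j735.7) = -0.1314 + j0.266 A.
Step 7 — Convert to polar: |I| = 0.2967 A, ∠I = 116.3°.

I = 0.2967∠116.3° A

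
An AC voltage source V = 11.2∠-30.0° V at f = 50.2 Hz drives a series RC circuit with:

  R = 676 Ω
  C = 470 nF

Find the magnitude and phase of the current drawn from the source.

Step 1 — Angular frequency: ω = 2π·f = 2π·50.2 = 315.4 rad/s.
Step 2 — Component impedances:
  R: Z = R = 676 Ω
  C: Z = 1/(jωC) = -j/(ω·C) = 0 - j6746 Ω
Step 3 — Series combination: Z_total = R + C = 676 - j6746 Ω = 6779∠-84.3° Ω.
Step 4 — Source phasor: V = 11.2∠-30.0° V = 9.699 - j5.6 V.
Step 5 — Ohm's law: I = V / Z_total = (9.699 - j5.6) / (676 - j6746) = 0.0009646 + j0.001341 A.
Step 6 — Convert to polar: |I| = 0.001652 A, ∠I = 54.3°.

I = 0.001652∠54.3° A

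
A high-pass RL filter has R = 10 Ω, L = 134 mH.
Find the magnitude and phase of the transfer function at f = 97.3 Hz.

Step 1 — Angular frequency: ω = 2π·97.3 = 611.4 rad/s.
Step 2 — Transfer function: H(jω) = jωL/(R + jωL).
Step 3 — Numerator jωL = j·81.92; denominator R + jωL = 10 + j81.92.
Step 4 — H = 0.9853 + j0.1203.
Step 5 — Magnitude: |H| = 0.9926 (-0.1 dB); phase: φ = 7.0°.

|H| = 0.9926 (-0.1 dB), φ = 7.0°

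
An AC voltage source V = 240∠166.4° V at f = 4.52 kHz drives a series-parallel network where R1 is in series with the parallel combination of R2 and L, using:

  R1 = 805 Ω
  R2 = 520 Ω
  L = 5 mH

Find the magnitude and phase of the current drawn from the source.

Step 1 — Angular frequency: ω = 2π·f = 2π·4520 = 2.84e+04 rad/s.
Step 2 — Component impedances:
  R1: Z = R = 805 Ω
  R2: Z = R = 520 Ω
  L: Z = jωL = j·2.84e+04·0.005 = 0 + j142 Ω
Step 3 — Parallel branch: R2 || L = 1/(1/R2 + 1/L) = 36.09 + j132.1 Ω.
Step 4 — Series with R1: Z_total = R1 + (R2 || L) = 841.1 + j132.1 Ω = 851.4∠8.9° Ω.
Step 5 — Source phasor: V = 240∠166.4° V = -233.3 + j56.43 V.
Step 6 — Ohm's law: I = V / Z_total = (-233.3 + j56.43) / (841.1 + j132.1) = -0.2604 + j0.108 A.
Step 7 — Convert to polar: |I| = 0.2819 A, ∠I = 157.5°.

I = 0.2819∠157.5° A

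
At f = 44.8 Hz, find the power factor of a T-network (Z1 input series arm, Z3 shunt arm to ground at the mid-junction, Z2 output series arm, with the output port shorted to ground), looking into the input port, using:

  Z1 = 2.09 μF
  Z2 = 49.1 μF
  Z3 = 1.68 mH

Step 1 — Angular frequency: ω = 2π·f = 2π·44.8 = 281.5 rad/s.
Step 2 — Component impedances:
  Z1: Z = 1/(jωC) = -j/(ω·C) = 0 - j1700 Ω
  Z2: Z = 1/(jωC) = -j/(ω·C) = 0 - j72.35 Ω
  Z3: Z = jωL = j·281.5·0.00168 = 0 + j0.4729 Ω
Step 3 — With the output port shorted to ground, the output series arm Z2 runs from the junction to ground; the shunt arm Z3 also runs from the junction to ground. They appear in parallel: Z3 || Z2 = 0 + j0.476 Ω.
Step 4 — Series with input arm Z1: Z_in = Z1 + (Z3 || Z2) = 0 - j1699 Ω = 1699∠-90.0° Ω.
Step 5 — Power factor: PF = cos(φ) = Re(Z)/|Z| = 0/1699 = 0.
Step 6 — Type: Im(Z) = -1699 ⇒ leading (phase φ = -90.0°).

PF = 0 (leading, φ = -90.0°)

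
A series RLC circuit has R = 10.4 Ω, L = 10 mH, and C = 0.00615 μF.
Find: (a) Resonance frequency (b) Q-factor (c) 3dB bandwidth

Step 1 — Resonance condition Im(Z)=0 gives ω₀ = 1/√(LC).
Step 2 — ω₀ = 1/√(0.01·6.15e-09) = 1.275e+05 rad/s.
Step 3 — f₀ = ω₀/(2π) = 2.029e+04 Hz.
Step 4 — Series Q: Q = ω₀L/R = 1.275e+05·0.01/10.4 = 122.6.
Step 5 — 3dB bandwidth: Δω = ω₀/Q = 1040 rad/s; BW = Δω/(2π) = 165.5 Hz.

(a) f₀ = 2.029e+04 Hz  (b) Q = 122.6  (c) BW = 165.5 Hz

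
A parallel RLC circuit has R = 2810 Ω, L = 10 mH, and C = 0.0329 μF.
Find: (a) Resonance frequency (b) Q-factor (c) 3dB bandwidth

Step 1 — Resonance: ω₀ = 1/√(LC) = 1/√(0.01·3.29e-08) = 5.513e+04 rad/s.
Step 2 — f₀ = ω₀/(2π) = 8774 Hz.
Step 3 — Parallel Q: Q = R/(ω₀L) = 2810/(5.513e+04·0.01) = 5.097.
Step 4 — Bandwidth: Δω = ω₀/Q = 1.082e+04 rad/s; BW = Δω/(2π) = 1722 Hz.

(a) f₀ = 8774 Hz  (b) Q = 5.097  (c) BW = 1722 Hz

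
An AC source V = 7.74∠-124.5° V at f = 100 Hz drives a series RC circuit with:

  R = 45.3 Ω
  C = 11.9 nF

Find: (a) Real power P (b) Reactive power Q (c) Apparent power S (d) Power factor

Step 1 — Angular frequency: ω = 2π·f = 2π·100 = 628.3 rad/s.
Step 2 — Component impedances:
  R: Z = R = 45.3 Ω
  C: Z = 1/(jωC) = -j/(ω·C) = 0 - j1.337e+05 Ω
Step 3 — Series combination: Z_total = R + C = 45.3 - j1.337e+05 Ω = 1.337e+05∠-90.0° Ω.
Step 4 — Source phasor: V = 7.74∠-124.5° V = -4.384 - j6.379 V.
Step 5 — Current: I = V / Z = 4.768e-05 - j3.28e-05 A = 5.787e-05∠-34.5° A.
Step 6 — Complex power: S = V·I* = 1.517e-07 - j0.0004479 VA.
Step 7 — Real power: P = Re(S) = 1.517e-07 W.
Step 8 — Reactive power: Q = Im(S) = -0.0004479 VAR.
Step 9 — Apparent power: |S| = 0.0004479 VA.
Step 10 — Power factor: PF = P/|S| = 0.0003387 (leading).

(a) P = 1.517e-07 W  (b) Q = -0.0004479 VAR  (c) S = 0.0004479 VA  (d) PF = 0.0003387 (leading)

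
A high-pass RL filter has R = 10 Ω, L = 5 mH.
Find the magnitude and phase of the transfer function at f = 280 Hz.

Step 1 — Angular frequency: ω = 2π·280 = 1759 rad/s.
Step 2 — Transfer function: H(jω) = jωL/(R + jωL).
Step 3 — Numerator jωL = j·8.796; denominator R + jωL = 10 + j8.796.
Step 4 — H = 0.4362 + j0.4959.
Step 5 — Magnitude: |H| = 0.6605 (-3.6 dB); phase: φ = 48.7°.

|H| = 0.6605 (-3.6 dB), φ = 48.7°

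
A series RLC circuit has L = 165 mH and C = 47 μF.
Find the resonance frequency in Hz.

Step 1 — Resonance condition Im(Z)=0 gives ω₀ = 1/√(LC).
Step 2 — ω₀ = 1/√(0.165·4.7e-05) = 359.1 rad/s.
Step 3 — f₀ = ω₀/(2π) = 57.15 Hz.

f₀ = 57.15 Hz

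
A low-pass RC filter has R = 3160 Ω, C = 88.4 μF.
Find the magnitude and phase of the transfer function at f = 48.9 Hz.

Step 1 — Angular frequency: ω = 2π·48.9 = 307.2 rad/s.
Step 2 — Transfer function: H(jω) = 1/(1 + jωRC).
Step 3 — Denominator: 1 + jωRC = 1 + j·307.2·3160·8.84e-05 = 1 + j85.83.
Step 4 — H = 0.0001357 - j0.01165.
Step 5 — Magnitude: |H| = 0.01165 (-38.7 dB); phase: φ = -89.3°.

|H| = 0.01165 (-38.7 dB), φ = -89.3°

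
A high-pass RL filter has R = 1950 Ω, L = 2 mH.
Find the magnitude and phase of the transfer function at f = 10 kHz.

Step 1 — Angular frequency: ω = 2π·1e+04 = 6.283e+04 rad/s.
Step 2 — Transfer function: H(jω) = jωL/(R + jωL).
Step 3 — Numerator jωL = j·125.7; denominator R + jωL = 1950 + j125.7.
Step 4 — H = 0.004136 + j0.06418.
Step 5 — Magnitude: |H| = 0.06431 (-23.8 dB); phase: φ = 86.3°.

|H| = 0.06431 (-23.8 dB), φ = 86.3°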